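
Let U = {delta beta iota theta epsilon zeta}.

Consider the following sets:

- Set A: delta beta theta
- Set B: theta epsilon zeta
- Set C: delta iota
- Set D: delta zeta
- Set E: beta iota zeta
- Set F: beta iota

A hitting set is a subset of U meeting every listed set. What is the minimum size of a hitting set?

3

The 3 points {delta, beta, epsilon} hit every set.
No choice of 2 points meets every set, so 3 is the minimum.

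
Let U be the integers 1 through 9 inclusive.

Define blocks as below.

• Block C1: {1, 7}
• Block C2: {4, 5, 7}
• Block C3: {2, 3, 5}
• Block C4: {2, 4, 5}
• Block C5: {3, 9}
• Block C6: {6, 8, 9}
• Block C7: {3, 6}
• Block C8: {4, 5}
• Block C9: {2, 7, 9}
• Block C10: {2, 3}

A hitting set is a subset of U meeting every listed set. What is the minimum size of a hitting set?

H = {1, 3, 5, 9} meets every block (each contains at least one member of H), and |H| = 4.
The blocks C1, C6, C8, C10 are pairwise disjoint, so any hitting set needs a separate element for each — at least 4. Hence 4 is optimal.

4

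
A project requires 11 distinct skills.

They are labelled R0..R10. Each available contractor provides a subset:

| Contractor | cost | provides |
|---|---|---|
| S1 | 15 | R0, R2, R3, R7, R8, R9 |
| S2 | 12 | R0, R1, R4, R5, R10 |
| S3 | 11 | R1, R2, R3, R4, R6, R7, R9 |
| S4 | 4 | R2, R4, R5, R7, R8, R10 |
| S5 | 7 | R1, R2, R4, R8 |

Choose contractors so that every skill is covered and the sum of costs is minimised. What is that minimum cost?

27

S2, S3, S4 together cover every skill (S2 ∪ S3 ∪ S4 = {R0, R1, R2, R3, R4, R5, R6, R7, R8, R9, R10}); total cost 12 + 11 + 4 = 27.
No covering selection has total cost below 27.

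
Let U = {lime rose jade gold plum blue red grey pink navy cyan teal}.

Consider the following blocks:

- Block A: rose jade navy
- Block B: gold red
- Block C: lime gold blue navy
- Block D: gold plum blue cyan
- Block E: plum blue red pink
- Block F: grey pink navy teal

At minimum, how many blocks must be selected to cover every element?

A and B and C and D and F together: A ∪ B ∪ C ∪ D ∪ F = {lime, rose, jade, gold, plum, blue, red, grey, pink, navy, cyan, teal} — every element is covered.
No 4 of the 6 blocks cover everything (all 15 combinations miss at least one element), so 5 is optimal.

5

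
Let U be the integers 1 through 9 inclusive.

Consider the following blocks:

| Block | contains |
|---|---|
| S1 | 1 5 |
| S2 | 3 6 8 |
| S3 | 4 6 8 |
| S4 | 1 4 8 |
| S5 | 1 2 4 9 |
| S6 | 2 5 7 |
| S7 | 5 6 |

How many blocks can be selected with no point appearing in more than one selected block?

S1, S3 are pairwise disjoint (S1={1,5}; S3={4,6,8}).
Every remaining block overlaps one of these, and no 3 of the listed blocks are pairwise disjoint, so 2 is the maximum.

2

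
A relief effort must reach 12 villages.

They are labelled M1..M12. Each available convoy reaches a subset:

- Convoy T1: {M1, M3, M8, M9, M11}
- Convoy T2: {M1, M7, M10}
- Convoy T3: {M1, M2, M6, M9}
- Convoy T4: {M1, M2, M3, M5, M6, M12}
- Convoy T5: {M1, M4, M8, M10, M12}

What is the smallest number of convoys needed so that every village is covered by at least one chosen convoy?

Take {T1, T2, T4, T5}. Their union is {M1, M2, M3, M4, M5, M6, M7, M8, M9, M10, M11, M12}, which is all 12 villages.
No 3 of the 5 convoys cover everything (all 10 combinations miss at least one village), so 4 is optimal.

4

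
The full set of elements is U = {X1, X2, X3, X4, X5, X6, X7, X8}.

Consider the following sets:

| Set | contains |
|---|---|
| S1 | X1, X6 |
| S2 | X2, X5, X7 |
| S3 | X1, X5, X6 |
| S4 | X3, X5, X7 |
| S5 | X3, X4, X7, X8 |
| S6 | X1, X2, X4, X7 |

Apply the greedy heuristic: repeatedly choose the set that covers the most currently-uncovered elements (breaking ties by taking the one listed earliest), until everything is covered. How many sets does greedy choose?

Greedy: pick S5 (covers 4 new) → pick S3 (covers 3 new) → pick S2 (covers 1 new). Total picks: 3.

3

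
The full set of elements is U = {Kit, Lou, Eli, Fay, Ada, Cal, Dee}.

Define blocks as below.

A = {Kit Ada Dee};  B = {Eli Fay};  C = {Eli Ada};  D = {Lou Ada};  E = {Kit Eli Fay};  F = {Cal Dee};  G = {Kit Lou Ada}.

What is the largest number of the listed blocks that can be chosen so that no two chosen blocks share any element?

3

D, E, F are pairwise disjoint (D={Lou,Ada}; E={Kit,Eli,Fay}; F={Cal,Dee}).
Every remaining block overlaps one of these, and no 4 of the listed blocks are pairwise disjoint, so 3 is the maximum.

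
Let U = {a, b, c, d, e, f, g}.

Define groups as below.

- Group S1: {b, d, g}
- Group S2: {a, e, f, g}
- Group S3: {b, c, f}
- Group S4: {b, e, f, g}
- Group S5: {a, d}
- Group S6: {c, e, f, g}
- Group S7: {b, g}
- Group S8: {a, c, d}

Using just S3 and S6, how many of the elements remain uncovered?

Union of S3, S6 = {b, c, e, f, g}.
Not covered: a, d — 2 elements.

2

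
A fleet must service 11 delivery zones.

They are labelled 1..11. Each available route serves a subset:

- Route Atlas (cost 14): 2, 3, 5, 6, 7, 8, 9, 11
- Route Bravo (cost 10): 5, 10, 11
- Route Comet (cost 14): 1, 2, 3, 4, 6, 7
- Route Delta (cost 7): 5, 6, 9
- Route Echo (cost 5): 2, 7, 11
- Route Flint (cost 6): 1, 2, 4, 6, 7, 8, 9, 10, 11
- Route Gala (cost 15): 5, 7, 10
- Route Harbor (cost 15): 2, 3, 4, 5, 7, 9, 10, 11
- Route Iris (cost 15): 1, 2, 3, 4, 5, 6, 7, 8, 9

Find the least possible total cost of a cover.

Atlas, Flint together cover every zone (Atlas ∪ Flint = {1, 2, 3, 4, 5, 6, 7, 8, 9, 10, 11}); total cost 14 + 6 = 20.
No covering selection has total cost below 20.

20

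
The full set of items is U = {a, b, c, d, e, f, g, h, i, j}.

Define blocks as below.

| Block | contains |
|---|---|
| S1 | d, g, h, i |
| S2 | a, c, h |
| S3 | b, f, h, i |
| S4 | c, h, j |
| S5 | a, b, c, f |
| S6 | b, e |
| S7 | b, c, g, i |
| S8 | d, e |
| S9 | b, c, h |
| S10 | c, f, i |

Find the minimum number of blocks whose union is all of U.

S1, S4, S5, and S8 cover everything between them: the union {a, b, c, d, e, f, g, h, i, j} is all of U.
Only S4 contains j, so S4 is forced; the remaining 7 items need at least 3 more blocks (each remaining block adds at most 3) — so at least 4 blocks are needed, and 4 is optimal.

4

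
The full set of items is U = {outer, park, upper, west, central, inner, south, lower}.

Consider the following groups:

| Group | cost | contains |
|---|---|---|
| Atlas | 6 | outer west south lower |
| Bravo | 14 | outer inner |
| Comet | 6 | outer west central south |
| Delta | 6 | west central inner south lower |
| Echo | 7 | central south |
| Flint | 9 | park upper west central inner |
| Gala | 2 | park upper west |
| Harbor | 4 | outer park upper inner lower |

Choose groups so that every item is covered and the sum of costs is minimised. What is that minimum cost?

Comet, Harbor together cover every item (Comet ∪ Harbor = {outer, park, upper, west, central, inner, south, lower}); total cost 6 + 4 = 10.
The greedy pick Gala, Harbor, Comet costs 12; no covering selection beats 10.

10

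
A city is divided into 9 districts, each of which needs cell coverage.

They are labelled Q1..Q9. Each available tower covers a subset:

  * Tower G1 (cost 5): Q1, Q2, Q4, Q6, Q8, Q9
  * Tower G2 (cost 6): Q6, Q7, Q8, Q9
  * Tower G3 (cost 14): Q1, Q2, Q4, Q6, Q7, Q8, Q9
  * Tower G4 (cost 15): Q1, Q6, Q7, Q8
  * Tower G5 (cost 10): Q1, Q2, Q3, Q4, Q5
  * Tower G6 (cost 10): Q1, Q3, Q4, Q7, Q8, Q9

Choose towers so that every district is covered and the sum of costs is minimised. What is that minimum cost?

16

G2, G5 together cover every district (G2 ∪ G5 = {Q1, Q2, Q3, Q4, Q5, Q6, Q7, Q8, Q9}); total cost 6 + 10 = 16.
The greedy pick G1, G5, G2 costs 21; no covering selection beats 16.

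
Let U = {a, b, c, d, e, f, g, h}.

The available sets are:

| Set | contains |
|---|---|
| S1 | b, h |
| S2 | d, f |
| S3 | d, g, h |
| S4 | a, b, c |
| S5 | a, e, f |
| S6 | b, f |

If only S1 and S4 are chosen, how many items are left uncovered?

4

Union of S1, S4 = {a, b, c, h}.
Not covered: d, e, f, g — 4 items.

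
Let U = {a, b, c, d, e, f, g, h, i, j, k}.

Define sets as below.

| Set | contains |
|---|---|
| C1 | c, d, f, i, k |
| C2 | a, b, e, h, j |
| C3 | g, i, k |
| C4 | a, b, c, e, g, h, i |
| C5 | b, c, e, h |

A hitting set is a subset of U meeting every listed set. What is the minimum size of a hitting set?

Take T = {h, i}. Each listed set contains at least one of these, so T is a hitting set of size 2.
The sets C2, C3 are pairwise disjoint, so any hitting set needs a separate element for each — at least 2. Hence 2 is optimal.

2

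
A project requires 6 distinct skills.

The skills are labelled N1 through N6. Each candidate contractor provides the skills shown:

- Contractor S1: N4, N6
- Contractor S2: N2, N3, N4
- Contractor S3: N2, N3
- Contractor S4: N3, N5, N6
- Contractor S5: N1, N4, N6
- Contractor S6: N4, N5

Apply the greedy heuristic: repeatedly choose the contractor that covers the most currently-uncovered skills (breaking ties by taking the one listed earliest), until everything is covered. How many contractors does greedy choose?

Greedy: pick S2 (covers 3 new) → pick S4 (covers 2 new) → pick S5 (covers 1 new). Total picks: 3.

3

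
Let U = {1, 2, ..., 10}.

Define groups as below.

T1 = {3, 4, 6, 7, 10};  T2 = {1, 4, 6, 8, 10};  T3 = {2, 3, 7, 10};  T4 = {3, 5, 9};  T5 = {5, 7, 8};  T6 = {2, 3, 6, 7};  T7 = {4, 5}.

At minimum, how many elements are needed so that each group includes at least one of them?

3

H = {2, 5, 10} meets every group (each contains at least one member of H), and |H| = 3.
No choice of 2 elements meets every group, so 3 is the minimum.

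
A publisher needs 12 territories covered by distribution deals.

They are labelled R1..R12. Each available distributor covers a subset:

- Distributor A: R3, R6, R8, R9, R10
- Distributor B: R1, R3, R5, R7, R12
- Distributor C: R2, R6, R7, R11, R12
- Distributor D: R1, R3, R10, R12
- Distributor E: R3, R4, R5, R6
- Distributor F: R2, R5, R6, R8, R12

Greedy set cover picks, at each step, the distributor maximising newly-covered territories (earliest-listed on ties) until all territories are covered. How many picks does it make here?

4

Greedy: pick A (covers 5 new) → pick B (covers 4 new) → pick C (covers 2 new) → pick E (covers 1 new). Total picks: 4.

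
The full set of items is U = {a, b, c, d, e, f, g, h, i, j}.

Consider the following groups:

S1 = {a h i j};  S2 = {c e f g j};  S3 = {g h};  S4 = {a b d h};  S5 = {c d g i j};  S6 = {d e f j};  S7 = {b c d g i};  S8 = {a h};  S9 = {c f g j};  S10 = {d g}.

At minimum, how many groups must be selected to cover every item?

S2, S4, and S7 cover everything between them: the union {a, b, c, d, e, f, g, h, i, j} is all of U.
No 2 of the 10 groups cover everything (all 45 combinations miss at least one item), so 3 is optimal.

3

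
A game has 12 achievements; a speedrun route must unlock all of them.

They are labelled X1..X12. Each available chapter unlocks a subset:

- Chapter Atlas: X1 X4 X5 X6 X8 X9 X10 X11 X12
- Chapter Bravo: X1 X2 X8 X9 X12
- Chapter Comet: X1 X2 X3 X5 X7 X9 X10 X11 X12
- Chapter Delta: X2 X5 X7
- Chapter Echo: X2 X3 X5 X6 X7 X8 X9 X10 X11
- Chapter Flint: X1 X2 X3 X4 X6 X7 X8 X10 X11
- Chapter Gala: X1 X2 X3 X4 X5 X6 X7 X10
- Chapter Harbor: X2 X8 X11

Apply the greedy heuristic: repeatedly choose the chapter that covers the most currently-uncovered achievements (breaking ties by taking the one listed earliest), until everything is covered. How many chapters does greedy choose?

2

Greedy: pick Atlas (covers 9 new) → pick Comet (covers 3 new). Total picks: 2.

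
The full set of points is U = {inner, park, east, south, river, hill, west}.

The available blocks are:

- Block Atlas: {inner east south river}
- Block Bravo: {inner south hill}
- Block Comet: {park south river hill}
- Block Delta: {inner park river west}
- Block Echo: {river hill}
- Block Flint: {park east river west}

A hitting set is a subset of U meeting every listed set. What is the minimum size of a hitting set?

2

The 2 points {inner, river} hit every block.
The blocks Bravo, Flint are pairwise disjoint, so any hitting set needs a separate point for each — at least 2. Hence 2 is optimal.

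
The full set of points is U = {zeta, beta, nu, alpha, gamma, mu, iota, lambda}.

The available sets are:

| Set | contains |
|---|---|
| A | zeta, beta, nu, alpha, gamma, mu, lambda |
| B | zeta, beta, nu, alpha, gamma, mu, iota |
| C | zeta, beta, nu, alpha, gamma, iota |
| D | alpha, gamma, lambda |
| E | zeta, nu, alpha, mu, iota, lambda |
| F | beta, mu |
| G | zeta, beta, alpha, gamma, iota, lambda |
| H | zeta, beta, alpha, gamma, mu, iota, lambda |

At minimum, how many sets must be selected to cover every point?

2

B and H cover everything between them: the union {zeta, beta, nu, alpha, gamma, mu, iota, lambda} is all of U.
No single set has all 8 points (the largest, A, has 7), so 2 is optimal.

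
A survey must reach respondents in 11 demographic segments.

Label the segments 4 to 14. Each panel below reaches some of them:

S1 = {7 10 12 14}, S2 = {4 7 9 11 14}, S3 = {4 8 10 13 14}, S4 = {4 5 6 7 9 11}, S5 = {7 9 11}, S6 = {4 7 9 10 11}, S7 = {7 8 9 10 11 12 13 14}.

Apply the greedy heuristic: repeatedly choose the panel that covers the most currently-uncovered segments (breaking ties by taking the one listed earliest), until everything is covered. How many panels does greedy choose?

Greedy: pick S7 (covers 8 new) → pick S4 (covers 3 new). Total picks: 2.

2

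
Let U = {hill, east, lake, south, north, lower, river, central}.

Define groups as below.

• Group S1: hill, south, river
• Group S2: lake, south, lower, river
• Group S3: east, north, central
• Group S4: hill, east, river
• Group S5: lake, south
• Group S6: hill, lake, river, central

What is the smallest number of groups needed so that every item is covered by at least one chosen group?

3

Take {S1, S2, S3}. Their union is {hill, east, lake, south, north, lower, river, central}, which is all 8 items.
Only S3 contains north, so S3 is forced; the remaining 5 items need at least 2 more groups (each remaining group adds at most 4) — so at least 3 groups are needed, and 3 is optimal.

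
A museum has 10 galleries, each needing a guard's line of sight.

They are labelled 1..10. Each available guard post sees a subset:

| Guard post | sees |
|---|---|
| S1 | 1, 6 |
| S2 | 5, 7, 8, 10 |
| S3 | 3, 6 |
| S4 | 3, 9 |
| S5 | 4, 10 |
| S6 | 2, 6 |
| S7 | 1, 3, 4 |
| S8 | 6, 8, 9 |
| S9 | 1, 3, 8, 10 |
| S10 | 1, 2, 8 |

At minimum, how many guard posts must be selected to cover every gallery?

S2 and S4 and S6 and S7 together: S2 ∪ S4 ∪ S6 ∪ S7 = {1, 2, 3, 4, 5, 6, 7, 8, 9, 10} — every gallery is covered.
No 3 of the 10 guard posts cover everything (all 120 combinations miss at least one gallery), so 4 is optimal.

4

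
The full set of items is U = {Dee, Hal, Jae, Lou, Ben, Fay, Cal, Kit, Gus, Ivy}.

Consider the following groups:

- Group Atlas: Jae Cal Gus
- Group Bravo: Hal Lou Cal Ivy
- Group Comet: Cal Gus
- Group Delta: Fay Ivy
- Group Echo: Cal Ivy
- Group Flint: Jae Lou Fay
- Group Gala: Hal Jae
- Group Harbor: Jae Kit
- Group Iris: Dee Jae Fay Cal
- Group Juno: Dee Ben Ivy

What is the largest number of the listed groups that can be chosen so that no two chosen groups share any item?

Comet, Delta, Gala are pairwise disjoint (Comet={Cal,Gus}; Delta={Fay,Ivy}; Gala={Hal,Jae}).
Every remaining group overlaps one of these, and no 4 of the listed groups are pairwise disjoint, so 3 is the maximum.

3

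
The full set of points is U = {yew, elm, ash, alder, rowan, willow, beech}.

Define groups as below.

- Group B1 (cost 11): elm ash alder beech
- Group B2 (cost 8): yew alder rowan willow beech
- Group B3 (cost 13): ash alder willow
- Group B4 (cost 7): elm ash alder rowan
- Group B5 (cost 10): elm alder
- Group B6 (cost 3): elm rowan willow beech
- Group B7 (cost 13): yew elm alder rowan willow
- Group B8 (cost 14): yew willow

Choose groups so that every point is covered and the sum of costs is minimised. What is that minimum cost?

15

B2, B4 together cover every point (B2 ∪ B4 = {yew, elm, ash, alder, rowan, willow, beech}); total cost 8 + 7 = 15.
The greedy pick B6, B4, B2 costs 18; no covering selection beats 15.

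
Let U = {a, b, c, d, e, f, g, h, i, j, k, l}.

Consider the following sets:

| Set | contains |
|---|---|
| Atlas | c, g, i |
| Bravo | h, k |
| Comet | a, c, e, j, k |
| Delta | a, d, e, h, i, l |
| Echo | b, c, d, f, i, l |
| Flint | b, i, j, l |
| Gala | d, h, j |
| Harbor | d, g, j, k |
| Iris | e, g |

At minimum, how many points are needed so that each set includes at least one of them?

Take T = {g, h, i, k}. Each listed set contains at least one of these, so T is a hitting set of size 4.
No choice of 3 points meets every set, so 4 is the minimum.

4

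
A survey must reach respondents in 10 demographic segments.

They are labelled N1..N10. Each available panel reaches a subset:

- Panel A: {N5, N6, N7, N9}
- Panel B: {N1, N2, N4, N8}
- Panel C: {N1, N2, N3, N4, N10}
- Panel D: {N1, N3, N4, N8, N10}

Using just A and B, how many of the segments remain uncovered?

Union of A, B = {N1, N2, N4, N5, N6, N7, N8, N9}.
Not covered: N3, N10 — 2 segments.

2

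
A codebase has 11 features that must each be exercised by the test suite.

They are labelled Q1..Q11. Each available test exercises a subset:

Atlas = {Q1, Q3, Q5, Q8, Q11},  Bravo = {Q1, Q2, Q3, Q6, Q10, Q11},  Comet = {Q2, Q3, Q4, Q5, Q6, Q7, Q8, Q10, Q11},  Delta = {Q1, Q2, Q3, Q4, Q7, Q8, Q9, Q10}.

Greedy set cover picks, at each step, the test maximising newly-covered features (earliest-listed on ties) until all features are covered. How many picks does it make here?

2

Greedy: pick Comet (covers 9 new) → pick Delta (covers 2 new). Total picks: 2.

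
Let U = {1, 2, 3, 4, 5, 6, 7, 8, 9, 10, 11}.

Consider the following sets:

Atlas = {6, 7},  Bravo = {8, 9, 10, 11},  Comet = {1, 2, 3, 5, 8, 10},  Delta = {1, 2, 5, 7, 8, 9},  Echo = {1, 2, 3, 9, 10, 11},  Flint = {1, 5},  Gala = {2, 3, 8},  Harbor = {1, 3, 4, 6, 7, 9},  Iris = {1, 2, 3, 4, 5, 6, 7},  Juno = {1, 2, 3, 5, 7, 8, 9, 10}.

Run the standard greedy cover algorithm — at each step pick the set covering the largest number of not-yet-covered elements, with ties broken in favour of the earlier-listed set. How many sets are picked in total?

Greedy: pick Juno (covers 8 new) → pick Harbor (covers 2 new) → pick Bravo (covers 1 new). Total picks: 3.
(The true minimum cover uses only 2 sets, so greedy is not optimal here.)

3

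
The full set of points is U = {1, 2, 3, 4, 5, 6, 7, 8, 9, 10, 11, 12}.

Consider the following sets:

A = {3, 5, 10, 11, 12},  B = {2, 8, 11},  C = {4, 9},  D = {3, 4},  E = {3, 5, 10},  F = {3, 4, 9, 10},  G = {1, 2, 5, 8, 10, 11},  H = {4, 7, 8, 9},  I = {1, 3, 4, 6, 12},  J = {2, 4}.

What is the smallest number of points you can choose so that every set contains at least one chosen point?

3

Take T = {3, 4, 8}. Each listed set contains at least one of these, so T is a hitting set of size 3.
The sets B, C, E are pairwise disjoint, so any hitting set needs a separate point for each — at least 3. Hence 3 is optimal.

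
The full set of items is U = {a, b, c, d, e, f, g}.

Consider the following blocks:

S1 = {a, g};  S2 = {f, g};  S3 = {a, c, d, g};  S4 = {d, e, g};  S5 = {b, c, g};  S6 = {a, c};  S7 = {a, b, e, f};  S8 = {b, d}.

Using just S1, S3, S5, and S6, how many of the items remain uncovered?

Union of S1, S3, S5, S6 = {a, b, c, d, g}.
Not covered: e, f — 2 items.

2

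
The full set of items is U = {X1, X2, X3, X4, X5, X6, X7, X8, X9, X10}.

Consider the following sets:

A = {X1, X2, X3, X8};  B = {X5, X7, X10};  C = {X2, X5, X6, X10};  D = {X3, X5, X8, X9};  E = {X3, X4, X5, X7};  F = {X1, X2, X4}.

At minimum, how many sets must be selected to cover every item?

4

A, C, D, and E cover everything between them: the union {X1, X2, X3, X4, X5, X6, X7, X8, X9, X10} is all of U.
No 3 of the 6 sets cover everything (all 20 combinations miss at least one item), so 4 is optimal.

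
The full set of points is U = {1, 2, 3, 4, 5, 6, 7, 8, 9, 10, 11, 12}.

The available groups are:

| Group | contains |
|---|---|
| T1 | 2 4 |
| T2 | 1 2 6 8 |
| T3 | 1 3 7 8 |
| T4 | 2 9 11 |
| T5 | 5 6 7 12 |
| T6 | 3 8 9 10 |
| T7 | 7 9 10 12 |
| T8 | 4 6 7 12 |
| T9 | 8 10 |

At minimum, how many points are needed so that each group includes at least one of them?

H = {2, 8, 12} meets every group (each contains at least one member of H), and |H| = 3.
The groups T1, T5, T9 are pairwise disjoint, so any hitting set needs a separate point for each — at least 3. Hence 3 is optimal.

3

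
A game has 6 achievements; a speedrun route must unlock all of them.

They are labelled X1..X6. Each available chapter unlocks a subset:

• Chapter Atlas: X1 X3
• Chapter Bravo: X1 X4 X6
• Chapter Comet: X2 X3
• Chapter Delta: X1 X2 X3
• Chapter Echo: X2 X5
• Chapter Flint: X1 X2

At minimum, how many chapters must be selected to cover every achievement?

3

Take {Bravo, Delta, Echo}. Their union is {X1, X2, X3, X4, X5, X6}, which is all 6 achievements.
Only Bravo contains X4, so Bravo is forced; the remaining 3 achievements need at least 2 more chapters (each remaining chapter adds at most 2) — so at least 3 chapters are needed, and 3 is optimal.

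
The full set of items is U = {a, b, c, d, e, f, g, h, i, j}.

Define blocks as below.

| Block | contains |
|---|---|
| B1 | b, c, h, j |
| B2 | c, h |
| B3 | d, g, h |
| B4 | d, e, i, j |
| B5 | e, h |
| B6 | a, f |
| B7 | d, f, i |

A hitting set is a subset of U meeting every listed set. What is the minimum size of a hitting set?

3

The 3 items {e, f, h} hit every block.
The blocks B2, B4, B6 are pairwise disjoint, so any hitting set needs a separate item for each — at least 3. Hence 3 is optimal.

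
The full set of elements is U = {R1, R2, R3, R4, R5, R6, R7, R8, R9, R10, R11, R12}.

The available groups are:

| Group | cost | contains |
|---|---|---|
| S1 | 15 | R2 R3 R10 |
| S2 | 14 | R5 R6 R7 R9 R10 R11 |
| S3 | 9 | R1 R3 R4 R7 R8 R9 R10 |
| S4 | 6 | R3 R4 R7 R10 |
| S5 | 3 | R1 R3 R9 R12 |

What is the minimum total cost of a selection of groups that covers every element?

S1, S2, S3, S5 together cover every element (S1 ∪ S2 ∪ S3 ∪ S5 = {R1, R2, R3, R4, R5, R6, R7, R8, R9, R10, R11, R12}); total cost 15 + 14 + 9 + 3 = 41.
The greedy pick S5, S4, S2, S3, S1 costs 47; no covering selection beats 41.

41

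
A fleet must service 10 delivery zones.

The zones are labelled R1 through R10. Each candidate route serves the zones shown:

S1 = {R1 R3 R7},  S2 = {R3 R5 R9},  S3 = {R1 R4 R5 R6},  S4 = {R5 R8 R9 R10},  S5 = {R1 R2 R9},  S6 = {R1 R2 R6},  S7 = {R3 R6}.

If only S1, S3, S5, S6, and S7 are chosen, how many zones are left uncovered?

Union of S1, S3, S5, S6, S7 = {R1, R2, R3, R4, R5, R6, R7, R9}.
Not covered: R8, R10 — 2 zones.

2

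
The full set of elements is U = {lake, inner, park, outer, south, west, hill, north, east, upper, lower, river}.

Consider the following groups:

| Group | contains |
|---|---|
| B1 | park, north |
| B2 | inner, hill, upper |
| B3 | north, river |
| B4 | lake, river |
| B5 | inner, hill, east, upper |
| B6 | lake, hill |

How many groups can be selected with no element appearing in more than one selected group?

B1, B4, B5 are pairwise disjoint (B1={park,north}; B4={lake,river}; B5={inner,hill,east,upper}).
Every remaining group overlaps one of these, and no 4 of the listed groups are pairwise disjoint, so 3 is the maximum.

3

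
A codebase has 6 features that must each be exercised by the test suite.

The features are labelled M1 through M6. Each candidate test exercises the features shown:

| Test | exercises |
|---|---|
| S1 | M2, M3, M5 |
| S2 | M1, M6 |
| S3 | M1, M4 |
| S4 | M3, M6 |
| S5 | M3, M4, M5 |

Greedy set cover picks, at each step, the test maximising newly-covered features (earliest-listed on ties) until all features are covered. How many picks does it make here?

3

Greedy: pick S1 (covers 3 new) → pick S2 (covers 2 new) → pick S3 (covers 1 new). Total picks: 3.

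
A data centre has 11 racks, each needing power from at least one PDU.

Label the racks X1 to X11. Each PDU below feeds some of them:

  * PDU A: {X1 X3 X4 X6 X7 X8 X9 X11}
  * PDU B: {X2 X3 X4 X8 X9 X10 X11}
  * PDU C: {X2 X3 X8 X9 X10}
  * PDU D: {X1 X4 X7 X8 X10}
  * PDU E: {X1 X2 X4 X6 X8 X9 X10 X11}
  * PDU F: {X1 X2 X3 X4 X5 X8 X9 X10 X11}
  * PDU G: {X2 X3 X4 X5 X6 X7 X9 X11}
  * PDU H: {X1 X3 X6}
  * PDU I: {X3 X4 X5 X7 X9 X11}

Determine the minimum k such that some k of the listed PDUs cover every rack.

Take {E, G}. Their union is {X1, X2, X3, X4, X5, X6, X7, X8, X9, X10, X11}, which is all 11 racks.
No single PDU has all 11 racks (the largest, F, has 9), so 2 is optimal.

2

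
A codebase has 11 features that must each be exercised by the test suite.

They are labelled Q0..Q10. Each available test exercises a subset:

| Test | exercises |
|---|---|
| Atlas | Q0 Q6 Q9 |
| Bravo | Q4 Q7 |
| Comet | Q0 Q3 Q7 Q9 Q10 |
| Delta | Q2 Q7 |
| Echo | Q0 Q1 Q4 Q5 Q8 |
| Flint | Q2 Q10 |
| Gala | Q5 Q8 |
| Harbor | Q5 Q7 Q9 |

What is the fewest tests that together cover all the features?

4

Take {Atlas, Comet, Delta, Echo}. Their union is {Q0, Q1, Q2, Q3, Q4, Q5, Q6, Q7, Q8, Q9, Q10}, which is all 11 features.
No 3 of the 8 tests cover everything (all 56 combinations miss at least one feature), so 4 is optimal.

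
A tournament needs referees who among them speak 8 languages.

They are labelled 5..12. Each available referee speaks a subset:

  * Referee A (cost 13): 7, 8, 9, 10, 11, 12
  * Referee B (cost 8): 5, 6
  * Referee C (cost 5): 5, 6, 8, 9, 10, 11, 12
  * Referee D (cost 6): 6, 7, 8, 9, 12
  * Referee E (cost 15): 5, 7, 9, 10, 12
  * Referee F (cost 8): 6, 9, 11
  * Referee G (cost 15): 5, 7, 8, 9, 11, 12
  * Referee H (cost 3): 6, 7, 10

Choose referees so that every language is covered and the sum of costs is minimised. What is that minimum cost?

C, H together cover every language (C ∪ H = {5, 6, 7, 8, 9, 10, 11, 12}); total cost 5 + 3 = 8.
No covering selection has total cost below 8.

8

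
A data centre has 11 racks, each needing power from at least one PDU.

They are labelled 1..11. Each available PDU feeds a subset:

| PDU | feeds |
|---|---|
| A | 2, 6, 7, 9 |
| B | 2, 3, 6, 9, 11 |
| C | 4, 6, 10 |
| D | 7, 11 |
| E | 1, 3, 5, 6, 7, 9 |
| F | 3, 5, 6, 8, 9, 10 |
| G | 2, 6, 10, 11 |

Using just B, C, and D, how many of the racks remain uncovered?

3

Union of B, C, D = {2, 3, 4, 6, 7, 9, 10, 11}.
Not covered: 1, 5, 8 — 3 racks.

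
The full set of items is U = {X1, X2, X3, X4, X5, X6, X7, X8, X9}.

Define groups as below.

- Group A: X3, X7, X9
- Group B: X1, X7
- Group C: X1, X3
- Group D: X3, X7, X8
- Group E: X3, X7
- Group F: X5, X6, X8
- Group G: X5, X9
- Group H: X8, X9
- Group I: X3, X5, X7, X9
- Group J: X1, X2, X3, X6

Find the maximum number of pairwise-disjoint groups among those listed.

2

D, G are pairwise disjoint (D={X3,X7,X8}; G={X5,X9}).
Every remaining group overlaps one of these, and no 3 of the listed groups are pairwise disjoint, so 2 is the maximum.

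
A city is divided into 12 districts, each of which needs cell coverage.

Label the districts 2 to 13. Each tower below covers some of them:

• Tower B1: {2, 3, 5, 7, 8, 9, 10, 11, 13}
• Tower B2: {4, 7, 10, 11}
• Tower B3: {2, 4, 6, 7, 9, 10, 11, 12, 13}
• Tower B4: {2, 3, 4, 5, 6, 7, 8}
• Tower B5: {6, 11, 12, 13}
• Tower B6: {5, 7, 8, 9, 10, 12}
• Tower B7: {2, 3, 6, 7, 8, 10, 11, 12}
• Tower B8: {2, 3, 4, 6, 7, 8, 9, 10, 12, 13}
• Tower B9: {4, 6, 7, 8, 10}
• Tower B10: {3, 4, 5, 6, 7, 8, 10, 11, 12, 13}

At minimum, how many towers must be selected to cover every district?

2

B8 and B10 together: B8 ∪ B10 = {2, 3, 4, 5, 6, 7, 8, 9, 10, 11, 12, 13} — every district is covered.
No single tower has all 12 districts (the largest, B8, has 10), so 2 is optimal.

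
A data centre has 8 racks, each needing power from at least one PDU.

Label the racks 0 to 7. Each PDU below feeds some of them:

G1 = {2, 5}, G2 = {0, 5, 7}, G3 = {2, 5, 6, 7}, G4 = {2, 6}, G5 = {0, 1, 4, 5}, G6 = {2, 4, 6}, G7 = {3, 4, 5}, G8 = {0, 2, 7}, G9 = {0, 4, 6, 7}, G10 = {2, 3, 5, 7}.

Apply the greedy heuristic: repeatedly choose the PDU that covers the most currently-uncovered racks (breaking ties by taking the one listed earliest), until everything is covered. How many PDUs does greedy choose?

Greedy: pick G3 (covers 4 new) → pick G5 (covers 3 new) → pick G7 (covers 1 new). Total picks: 3.

3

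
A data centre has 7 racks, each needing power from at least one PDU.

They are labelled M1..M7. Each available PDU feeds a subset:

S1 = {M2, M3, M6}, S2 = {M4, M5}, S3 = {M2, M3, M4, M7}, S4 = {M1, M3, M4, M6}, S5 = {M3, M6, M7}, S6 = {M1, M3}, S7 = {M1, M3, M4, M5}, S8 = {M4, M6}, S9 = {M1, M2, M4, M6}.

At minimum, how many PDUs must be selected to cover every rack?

3

S2 and S5 and S9 together: S2 ∪ S5 ∪ S9 = {M1, M2, M3, M4, M5, M6, M7} — every rack is covered.
No 2 of the 9 PDUs cover everything (all 36 combinations miss at least one rack), so 3 is optimal.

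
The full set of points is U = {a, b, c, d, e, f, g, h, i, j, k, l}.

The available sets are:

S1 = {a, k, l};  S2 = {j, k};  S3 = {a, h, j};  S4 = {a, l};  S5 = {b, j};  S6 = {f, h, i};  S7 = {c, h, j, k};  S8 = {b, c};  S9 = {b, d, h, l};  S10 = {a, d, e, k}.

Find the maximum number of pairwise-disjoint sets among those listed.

4

S2, S4, S6, S8 are pairwise disjoint (S2={j,k}; S4={a,l}; S6={f,h,i}; S8={b,c}).
Every remaining set overlaps one of these, and no 5 of the listed sets are pairwise disjoint, so 4 is the maximum.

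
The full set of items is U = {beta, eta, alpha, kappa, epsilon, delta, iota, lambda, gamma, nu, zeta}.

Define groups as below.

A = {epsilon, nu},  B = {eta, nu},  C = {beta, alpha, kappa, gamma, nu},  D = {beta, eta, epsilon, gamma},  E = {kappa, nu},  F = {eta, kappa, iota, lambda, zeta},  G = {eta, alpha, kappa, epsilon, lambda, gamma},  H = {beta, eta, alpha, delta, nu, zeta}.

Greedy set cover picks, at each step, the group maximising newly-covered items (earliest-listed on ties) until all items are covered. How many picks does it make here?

Greedy: pick G (covers 6 new) → pick H (covers 4 new) → pick F (covers 1 new). Total picks: 3.

3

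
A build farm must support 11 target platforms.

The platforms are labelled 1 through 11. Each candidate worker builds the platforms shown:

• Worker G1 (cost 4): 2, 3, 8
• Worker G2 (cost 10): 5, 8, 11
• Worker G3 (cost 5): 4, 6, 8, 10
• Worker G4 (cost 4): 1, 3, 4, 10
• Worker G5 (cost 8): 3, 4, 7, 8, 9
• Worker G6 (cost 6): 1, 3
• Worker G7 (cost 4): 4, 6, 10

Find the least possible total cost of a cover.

30

G1, G2, G4, G5, G7 together cover every platform (G1 ∪ G2 ∪ G4 ∪ G5 ∪ G7 = {1, 2, 3, 4, 5, 6, 7, 8, 9, 10, 11}); total cost 4 + 10 + 4 + 8 + 4 = 30.
No covering selection has total cost below 30.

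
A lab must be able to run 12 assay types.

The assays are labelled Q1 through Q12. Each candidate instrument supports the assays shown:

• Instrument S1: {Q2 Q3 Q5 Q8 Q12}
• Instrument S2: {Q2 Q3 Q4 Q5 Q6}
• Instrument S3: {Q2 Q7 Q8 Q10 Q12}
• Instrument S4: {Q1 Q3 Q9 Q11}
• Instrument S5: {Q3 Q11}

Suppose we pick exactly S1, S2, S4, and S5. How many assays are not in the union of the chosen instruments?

Union of S1, S2, S4, S5 = {Q1, Q2, Q3, Q4, Q5, Q6, Q8, Q9, Q11, Q12}.
Not covered: Q7, Q10 — 2 assays.

2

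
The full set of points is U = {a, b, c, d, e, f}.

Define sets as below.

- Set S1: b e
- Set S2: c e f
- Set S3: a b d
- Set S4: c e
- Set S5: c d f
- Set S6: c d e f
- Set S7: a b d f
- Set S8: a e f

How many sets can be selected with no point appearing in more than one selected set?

2

S2, S3 are pairwise disjoint (S2={c,e,f}; S3={a,b,d}).
Every remaining set overlaps one of these, and no 3 of the listed sets are pairwise disjoint, so 2 is the maximum.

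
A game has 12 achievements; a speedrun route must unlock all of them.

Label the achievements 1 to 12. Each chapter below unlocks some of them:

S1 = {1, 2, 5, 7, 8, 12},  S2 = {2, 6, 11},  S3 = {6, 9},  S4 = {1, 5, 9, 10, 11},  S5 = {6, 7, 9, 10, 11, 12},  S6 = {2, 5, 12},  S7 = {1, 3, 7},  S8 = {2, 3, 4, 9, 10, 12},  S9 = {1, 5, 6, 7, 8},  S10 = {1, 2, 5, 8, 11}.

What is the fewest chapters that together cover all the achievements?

S4 and S8 and S9 together: S4 ∪ S8 ∪ S9 = {1, 2, 3, 4, 5, 6, 7, 8, 9, 10, 11, 12} — every achievement is covered.
Only S8 contains 4, so S8 is forced; the remaining 6 achievements need at least 2 more chapters (each remaining chapter adds at most 5) — so at least 3 chapters are needed, and 3 is optimal.

3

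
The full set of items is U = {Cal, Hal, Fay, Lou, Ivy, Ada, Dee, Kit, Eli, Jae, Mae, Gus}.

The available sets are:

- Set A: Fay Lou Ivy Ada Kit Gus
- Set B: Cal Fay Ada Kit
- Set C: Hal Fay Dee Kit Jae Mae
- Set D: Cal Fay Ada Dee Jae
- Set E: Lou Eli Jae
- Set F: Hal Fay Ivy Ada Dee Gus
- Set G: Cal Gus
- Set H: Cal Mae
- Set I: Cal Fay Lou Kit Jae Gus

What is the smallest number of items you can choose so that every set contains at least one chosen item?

3

The 3 items {Cal, Ada, Jae} hit every set.
The sets E, F, H are pairwise disjoint, so any hitting set needs a separate item for each — at least 3. Hence 3 is optimal.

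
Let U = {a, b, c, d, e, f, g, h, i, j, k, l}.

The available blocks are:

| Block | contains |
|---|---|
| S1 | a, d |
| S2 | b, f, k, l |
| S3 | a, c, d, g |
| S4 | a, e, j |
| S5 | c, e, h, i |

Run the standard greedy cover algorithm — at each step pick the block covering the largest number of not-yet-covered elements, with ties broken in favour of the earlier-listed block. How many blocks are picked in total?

4

Greedy: pick S2 (covers 4 new) → pick S3 (covers 4 new) → pick S5 (covers 3 new) → pick S4 (covers 1 new). Total picks: 4.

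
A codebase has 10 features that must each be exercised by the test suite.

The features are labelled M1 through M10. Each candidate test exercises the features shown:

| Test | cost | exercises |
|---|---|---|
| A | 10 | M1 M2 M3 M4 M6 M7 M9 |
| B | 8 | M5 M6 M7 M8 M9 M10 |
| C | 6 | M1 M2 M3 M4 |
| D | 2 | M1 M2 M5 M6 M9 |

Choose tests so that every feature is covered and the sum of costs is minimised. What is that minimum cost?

B, C together cover every feature (B ∪ C = {M1, M2, M3, M4, M5, M6, M7, M8, M9, M10}); total cost 8 + 6 = 14.
The greedy pick D, B, C costs 16; no covering selection beats 14.

14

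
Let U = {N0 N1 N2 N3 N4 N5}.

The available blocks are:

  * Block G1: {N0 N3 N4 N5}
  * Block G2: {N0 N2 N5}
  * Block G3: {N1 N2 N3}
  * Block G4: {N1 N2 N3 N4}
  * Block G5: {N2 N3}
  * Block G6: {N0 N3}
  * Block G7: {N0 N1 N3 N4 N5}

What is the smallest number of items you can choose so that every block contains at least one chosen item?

Take H = {N0, N2}. Each listed block contains at least one of these, so H is a hitting set of size 2.
No single item lies in every block, so at least 2 are needed and 2 is optimal.

2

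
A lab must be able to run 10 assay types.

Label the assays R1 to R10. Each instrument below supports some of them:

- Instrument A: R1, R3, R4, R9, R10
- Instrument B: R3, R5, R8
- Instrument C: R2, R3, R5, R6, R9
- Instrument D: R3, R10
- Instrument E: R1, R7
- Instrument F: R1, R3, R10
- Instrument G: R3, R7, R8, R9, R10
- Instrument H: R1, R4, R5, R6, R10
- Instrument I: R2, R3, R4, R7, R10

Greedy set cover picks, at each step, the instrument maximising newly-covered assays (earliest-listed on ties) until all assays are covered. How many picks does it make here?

3

Greedy: pick A (covers 5 new) → pick C (covers 3 new) → pick G (covers 2 new). Total picks: 3.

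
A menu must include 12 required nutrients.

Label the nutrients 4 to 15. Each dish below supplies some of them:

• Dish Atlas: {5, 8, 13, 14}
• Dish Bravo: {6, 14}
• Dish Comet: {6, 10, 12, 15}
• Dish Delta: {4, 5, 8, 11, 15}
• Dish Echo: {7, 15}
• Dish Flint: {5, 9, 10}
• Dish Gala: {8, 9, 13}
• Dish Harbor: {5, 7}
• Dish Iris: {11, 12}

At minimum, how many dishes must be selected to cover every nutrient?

5

Bravo and Comet and Delta and Echo and Gala together: Bravo ∪ Comet ∪ Delta ∪ Echo ∪ Gala = {4, 5, 6, 7, 8, 9, 10, 11, 12, 13, 14, 15} — every nutrient is covered.
No 4 of the 9 dishes cover everything (all 126 combinations miss at least one nutrient), so 5 is optimal.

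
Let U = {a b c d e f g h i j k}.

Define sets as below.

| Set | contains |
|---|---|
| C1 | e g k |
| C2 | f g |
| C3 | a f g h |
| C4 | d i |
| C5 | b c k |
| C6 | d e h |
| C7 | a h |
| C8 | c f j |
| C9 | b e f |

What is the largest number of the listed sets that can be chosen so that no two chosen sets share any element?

4

C1, C4, C7, C8 are pairwise disjoint (C1={e,g,k}; C4={d,i}; C7={a,h}; C8={c,f,j}).
Every remaining set overlaps one of these, and no 5 of the listed sets are pairwise disjoint, so 4 is the maximum.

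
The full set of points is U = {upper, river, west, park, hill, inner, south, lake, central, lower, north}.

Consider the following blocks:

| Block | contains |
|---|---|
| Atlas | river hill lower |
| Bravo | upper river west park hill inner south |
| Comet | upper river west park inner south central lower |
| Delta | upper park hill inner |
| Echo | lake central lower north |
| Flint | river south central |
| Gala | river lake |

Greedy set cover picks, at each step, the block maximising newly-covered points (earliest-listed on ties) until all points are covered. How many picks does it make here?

Greedy: pick Comet (covers 8 new) → pick Echo (covers 2 new) → pick Atlas (covers 1 new). Total picks: 3.
(The true minimum cover uses only 2 blocks, so greedy is not optimal here.)

3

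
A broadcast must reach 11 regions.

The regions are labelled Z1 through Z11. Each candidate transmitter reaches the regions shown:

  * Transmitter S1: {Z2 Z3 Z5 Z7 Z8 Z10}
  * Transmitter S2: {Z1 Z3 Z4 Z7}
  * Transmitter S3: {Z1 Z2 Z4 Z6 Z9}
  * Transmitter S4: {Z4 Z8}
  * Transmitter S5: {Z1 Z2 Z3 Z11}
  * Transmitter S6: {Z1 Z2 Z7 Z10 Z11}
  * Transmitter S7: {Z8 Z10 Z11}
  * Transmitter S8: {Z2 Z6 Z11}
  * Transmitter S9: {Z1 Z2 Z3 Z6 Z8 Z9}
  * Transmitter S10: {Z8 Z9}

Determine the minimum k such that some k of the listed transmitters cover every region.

S1 and S3 and S5 together: S1 ∪ S3 ∪ S5 = {Z1, Z2, Z3, Z4, Z5, Z6, Z7, Z8, Z9, Z10, Z11} — every region is covered.
Only S1 contains Z5, so S1 is forced; the remaining 5 regions need at least 2 more transmitters (each remaining transmitter adds at most 4) — so at least 3 transmitters are needed, and 3 is optimal.

3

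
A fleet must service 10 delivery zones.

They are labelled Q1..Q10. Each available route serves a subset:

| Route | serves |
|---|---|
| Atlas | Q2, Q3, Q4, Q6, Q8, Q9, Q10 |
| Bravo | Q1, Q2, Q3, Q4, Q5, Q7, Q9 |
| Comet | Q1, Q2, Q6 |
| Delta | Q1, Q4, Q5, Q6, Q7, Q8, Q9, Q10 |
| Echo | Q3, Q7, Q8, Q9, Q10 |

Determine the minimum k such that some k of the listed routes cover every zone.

Atlas and Delta together: Atlas ∪ Delta = {Q1, Q2, Q3, Q4, Q5, Q6, Q7, Q8, Q9, Q10} — every zone is covered.
No single route has all 10 zones (the largest, Delta, has 8), so 2 is optimal.

2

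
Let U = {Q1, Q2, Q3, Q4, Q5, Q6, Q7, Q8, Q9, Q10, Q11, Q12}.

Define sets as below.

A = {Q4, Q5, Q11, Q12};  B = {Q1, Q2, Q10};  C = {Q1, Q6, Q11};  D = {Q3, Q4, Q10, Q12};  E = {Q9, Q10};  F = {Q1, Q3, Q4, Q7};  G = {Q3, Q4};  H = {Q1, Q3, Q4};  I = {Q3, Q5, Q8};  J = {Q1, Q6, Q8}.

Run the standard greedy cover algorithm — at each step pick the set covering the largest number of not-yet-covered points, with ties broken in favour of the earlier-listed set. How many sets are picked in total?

Greedy: pick A (covers 4 new) → pick B (covers 3 new) → pick F (covers 2 new) → pick J (covers 2 new) → pick E (covers 1 new). Total picks: 5.

5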